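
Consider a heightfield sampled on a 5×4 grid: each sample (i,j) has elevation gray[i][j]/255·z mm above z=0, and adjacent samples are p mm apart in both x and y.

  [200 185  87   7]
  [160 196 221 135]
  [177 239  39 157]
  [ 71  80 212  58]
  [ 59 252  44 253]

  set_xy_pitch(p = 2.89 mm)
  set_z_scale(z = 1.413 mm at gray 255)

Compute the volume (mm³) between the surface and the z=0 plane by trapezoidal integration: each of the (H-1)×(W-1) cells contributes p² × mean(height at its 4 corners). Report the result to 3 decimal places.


height_mm = gray/255 × 1.413; cell vol = 2.89² × mean(4 corners)
unit = 2.89² × 1.413 / (4×255) = 0.0115701 mm³ per gray-sum
row 0: Σ corner-gray over 3 cells = 1880  → 21.7518
row 1: Σ corner-gray over 3 cells = 2019  → 23.3601
row 2: Σ corner-gray over 3 cells = 1603  → 18.5469
row 3: Σ corner-gray over 3 cells = 1617  → 18.7089
Σ rows: total corner-gray = 7119  → 82.3676 mm³

82.368


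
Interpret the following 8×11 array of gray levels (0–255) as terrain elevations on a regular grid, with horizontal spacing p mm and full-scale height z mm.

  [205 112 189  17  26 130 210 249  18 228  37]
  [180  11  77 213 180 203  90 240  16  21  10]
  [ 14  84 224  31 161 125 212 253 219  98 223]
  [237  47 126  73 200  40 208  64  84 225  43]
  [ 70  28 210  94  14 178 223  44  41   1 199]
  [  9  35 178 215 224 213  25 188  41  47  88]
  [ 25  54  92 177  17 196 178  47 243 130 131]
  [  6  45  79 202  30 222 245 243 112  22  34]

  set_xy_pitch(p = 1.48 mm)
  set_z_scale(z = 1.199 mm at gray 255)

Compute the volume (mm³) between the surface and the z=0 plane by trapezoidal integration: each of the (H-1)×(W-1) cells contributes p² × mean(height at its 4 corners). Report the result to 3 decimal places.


height_mm = gray/255 × 1.199; cell vol = 1.48² × mean(4 corners)
unit = 1.48² × 1.199 / (4×255) = 0.00257479 mm³ per gray-sum
row 0: Σ corner-gray over 10 cells = 4892  → 12.5959
row 1: Σ corner-gray over 10 cells = 5343  → 13.7571
row 2: Σ corner-gray over 10 cells = 5465  → 14.0712
row 3: Σ corner-gray over 10 cells = 4349  → 11.1978
row 4: Σ corner-gray over 10 cells = 4364  → 11.2364
row 5: Σ corner-gray over 10 cells = 4853  → 12.4955
row 6: Σ corner-gray over 10 cells = 4864  → 12.5238
Σ rows: total corner-gray = 34130  → 87.8777 mm³

87.878


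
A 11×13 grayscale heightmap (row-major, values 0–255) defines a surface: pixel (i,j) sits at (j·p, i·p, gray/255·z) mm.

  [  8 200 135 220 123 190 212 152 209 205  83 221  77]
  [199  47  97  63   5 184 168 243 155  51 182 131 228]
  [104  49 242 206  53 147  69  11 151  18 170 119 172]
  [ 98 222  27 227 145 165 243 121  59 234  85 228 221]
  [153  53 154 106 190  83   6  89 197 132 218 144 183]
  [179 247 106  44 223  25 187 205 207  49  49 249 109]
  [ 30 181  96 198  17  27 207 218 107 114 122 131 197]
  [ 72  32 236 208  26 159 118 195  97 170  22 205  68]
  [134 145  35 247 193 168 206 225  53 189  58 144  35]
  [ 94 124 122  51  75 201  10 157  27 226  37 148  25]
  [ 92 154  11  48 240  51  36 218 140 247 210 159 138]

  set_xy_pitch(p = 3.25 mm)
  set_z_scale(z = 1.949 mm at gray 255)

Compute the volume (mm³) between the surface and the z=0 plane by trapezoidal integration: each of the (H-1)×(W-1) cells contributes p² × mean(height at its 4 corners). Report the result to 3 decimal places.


1289.127

height_mm = gray/255 × 1.949; cell vol = 3.25² × mean(4 corners)
unit = 3.25² × 1.949 / (4×255) = 0.0201827 mm³ per gray-sum
row 0: Σ corner-gray over 12 cells = 7064  → 142.5703
row 1: Σ corner-gray over 12 cells = 5825  → 117.5640
row 2: Σ corner-gray over 12 cells = 6577  → 132.7414
row 3: Σ corner-gray over 12 cells = 6911  → 139.4824
row 4: Σ corner-gray over 12 cells = 6550  → 132.1964
row 5: Σ corner-gray over 12 cells = 6533  → 131.8533
row 6: Σ corner-gray over 12 cells = 6139  → 123.9013
row 7: Σ corner-gray over 12 cells = 6571  → 132.6203
row 8: Σ corner-gray over 12 cells = 5970  → 120.4905
row 9: Σ corner-gray over 12 cells = 5733  → 115.7072
Σ rows: total corner-gray = 63873  → 1289.1270 mm³


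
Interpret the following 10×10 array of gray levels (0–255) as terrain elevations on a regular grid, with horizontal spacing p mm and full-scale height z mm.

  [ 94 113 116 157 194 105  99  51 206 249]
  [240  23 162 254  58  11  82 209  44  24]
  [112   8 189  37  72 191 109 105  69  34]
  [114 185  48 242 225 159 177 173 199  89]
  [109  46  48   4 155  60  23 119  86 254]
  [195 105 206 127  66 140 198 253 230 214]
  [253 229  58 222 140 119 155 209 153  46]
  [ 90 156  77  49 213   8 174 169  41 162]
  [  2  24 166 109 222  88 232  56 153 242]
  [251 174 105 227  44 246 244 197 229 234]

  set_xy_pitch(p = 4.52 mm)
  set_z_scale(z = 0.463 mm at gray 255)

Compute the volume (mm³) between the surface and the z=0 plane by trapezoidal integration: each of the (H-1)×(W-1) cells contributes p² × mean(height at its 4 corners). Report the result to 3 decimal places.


395.787

height_mm = gray/255 × 0.463; cell vol = 4.52² × mean(4 corners)
unit = 4.52² × 0.463 / (4×255) = 0.0092738 mm³ per gray-sum
row 0: Σ corner-gray over 9 cells = 4375  → 40.5729
row 1: Σ corner-gray over 9 cells = 3656  → 33.9050
row 2: Σ corner-gray over 9 cells = 4725  → 43.8187
row 3: Σ corner-gray over 9 cells = 4464  → 41.3982
row 4: Σ corner-gray over 9 cells = 4504  → 41.7692
row 5: Σ corner-gray over 9 cells = 5928  → 54.9751
row 6: Σ corner-gray over 9 cells = 4895  → 45.3952
row 7: Σ corner-gray over 9 cells = 4370  → 40.5265
row 8: Σ corner-gray over 9 cells = 5761  → 53.4264
Σ rows: total corner-gray = 42678  → 395.7872 mm³


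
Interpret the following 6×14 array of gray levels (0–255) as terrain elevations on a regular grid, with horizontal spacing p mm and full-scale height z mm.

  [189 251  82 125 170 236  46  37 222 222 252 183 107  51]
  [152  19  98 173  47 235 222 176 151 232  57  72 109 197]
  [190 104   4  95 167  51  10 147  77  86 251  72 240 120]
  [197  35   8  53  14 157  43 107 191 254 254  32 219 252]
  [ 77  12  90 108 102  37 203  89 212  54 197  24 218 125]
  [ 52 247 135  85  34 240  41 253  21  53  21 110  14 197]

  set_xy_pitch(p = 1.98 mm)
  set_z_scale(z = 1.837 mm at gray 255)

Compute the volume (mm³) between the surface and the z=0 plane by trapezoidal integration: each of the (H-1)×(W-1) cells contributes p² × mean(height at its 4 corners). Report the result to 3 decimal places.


height_mm = gray/255 × 1.837; cell vol = 1.98² × mean(4 corners)
unit = 1.98² × 1.837 / (4×255) = 0.00706056 mm³ per gray-sum
row 0: Σ corner-gray over 13 cells = 7637  → 53.9215
row 1: Σ corner-gray over 13 cells = 6449  → 45.5336
row 2: Σ corner-gray over 13 cells = 6101  → 43.0765
row 3: Σ corner-gray over 13 cells = 6077  → 42.9070
row 4: Σ corner-gray over 13 cells = 5651  → 39.8992
Σ rows: total corner-gray = 31915  → 225.3379 mm³

225.338


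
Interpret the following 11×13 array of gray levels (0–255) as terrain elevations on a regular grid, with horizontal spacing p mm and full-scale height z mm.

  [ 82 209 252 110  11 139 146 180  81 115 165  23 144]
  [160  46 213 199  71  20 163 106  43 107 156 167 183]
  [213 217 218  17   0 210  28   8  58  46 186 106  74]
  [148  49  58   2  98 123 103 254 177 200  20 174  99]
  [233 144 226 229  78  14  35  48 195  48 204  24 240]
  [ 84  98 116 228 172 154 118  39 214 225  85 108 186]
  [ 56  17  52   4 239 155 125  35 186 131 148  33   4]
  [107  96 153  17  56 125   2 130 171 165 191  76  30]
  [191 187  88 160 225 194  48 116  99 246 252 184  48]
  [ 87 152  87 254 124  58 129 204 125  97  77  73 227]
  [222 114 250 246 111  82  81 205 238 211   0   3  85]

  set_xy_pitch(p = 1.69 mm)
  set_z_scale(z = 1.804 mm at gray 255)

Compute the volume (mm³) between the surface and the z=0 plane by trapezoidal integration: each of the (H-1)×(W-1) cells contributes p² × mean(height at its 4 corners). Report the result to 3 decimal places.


height_mm = gray/255 × 1.804; cell vol = 1.69² × mean(4 corners)
unit = 1.69² × 1.804 / (4×255) = 0.00505138 mm³ per gray-sum
row 0: Σ corner-gray over 12 cells = 6013  → 30.3739
row 1: Σ corner-gray over 12 cells = 5400  → 27.2774
row 2: Σ corner-gray over 12 cells = 5238  → 26.4591
row 3: Σ corner-gray over 12 cells = 5726  → 28.9242
row 4: Σ corner-gray over 12 cells = 6347  → 32.0611
row 5: Σ corner-gray over 12 cells = 5694  → 28.7625
row 6: Σ corner-gray over 12 cells = 4811  → 24.3022
row 7: Σ corner-gray over 12 cells = 6338  → 32.0156
row 8: Σ corner-gray over 12 cells = 6911  → 34.9101
row 9: Σ corner-gray over 12 cells = 6463  → 32.6470
Σ rows: total corner-gray = 58941  → 297.7332 mm³

297.733


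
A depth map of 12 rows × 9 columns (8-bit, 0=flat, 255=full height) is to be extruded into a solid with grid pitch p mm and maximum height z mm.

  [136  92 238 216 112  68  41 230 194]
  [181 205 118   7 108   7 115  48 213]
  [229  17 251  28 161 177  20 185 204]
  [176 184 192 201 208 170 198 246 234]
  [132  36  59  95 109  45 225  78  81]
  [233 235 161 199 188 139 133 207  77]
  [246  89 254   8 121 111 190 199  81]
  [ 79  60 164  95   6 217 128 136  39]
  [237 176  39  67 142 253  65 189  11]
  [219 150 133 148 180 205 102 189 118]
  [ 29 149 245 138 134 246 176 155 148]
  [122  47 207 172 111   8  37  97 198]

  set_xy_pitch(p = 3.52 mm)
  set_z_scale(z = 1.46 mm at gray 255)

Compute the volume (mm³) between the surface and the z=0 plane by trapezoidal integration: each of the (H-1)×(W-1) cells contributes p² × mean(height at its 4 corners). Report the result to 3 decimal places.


height_mm = gray/255 × 1.46; cell vol = 3.52² × mean(4 corners)
unit = 3.52² × 1.46 / (4×255) = 0.0177353 mm³ per gray-sum
row 0: Σ corner-gray over 8 cells = 3934  → 69.7706
row 1: Σ corner-gray over 8 cells = 3721  → 65.9930
row 2: Σ corner-gray over 8 cells = 5319  → 94.3339
row 3: Σ corner-gray over 8 cells = 4715  → 83.6218
row 4: Σ corner-gray over 8 cells = 4341  → 76.9888
row 5: Σ corner-gray over 8 cells = 5105  → 90.5386
row 6: Σ corner-gray over 8 cells = 4001  → 70.9588
row 7: Σ corner-gray over 8 cells = 3840  → 68.1035
row 8: Σ corner-gray over 8 cells = 4661  → 82.6641
row 9: Σ corner-gray over 8 cells = 5214  → 92.4717
row 10: Σ corner-gray over 8 cells = 4341  → 76.9888
Σ rows: total corner-gray = 49192  → 872.4338 mm³

872.434


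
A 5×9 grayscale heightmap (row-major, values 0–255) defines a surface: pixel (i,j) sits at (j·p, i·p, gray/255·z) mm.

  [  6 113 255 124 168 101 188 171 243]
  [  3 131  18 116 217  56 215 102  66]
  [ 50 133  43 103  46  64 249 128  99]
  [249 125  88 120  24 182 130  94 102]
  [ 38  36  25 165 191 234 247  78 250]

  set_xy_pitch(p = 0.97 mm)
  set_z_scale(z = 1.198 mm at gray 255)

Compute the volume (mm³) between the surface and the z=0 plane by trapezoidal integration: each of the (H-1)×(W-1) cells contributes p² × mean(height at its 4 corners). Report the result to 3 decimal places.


17.022

height_mm = gray/255 × 1.198; cell vol = 0.97² × mean(4 corners)
unit = 0.97² × 1.198 / (4×255) = 0.0011051 mm³ per gray-sum
row 0: Σ corner-gray over 8 cells = 4268  → 4.7166
row 1: Σ corner-gray over 8 cells = 3460  → 3.8236
row 2: Σ corner-gray over 8 cells = 3558  → 3.9319
row 3: Σ corner-gray over 8 cells = 4117  → 4.5497
Σ rows: total corner-gray = 15403  → 17.0218 mm³


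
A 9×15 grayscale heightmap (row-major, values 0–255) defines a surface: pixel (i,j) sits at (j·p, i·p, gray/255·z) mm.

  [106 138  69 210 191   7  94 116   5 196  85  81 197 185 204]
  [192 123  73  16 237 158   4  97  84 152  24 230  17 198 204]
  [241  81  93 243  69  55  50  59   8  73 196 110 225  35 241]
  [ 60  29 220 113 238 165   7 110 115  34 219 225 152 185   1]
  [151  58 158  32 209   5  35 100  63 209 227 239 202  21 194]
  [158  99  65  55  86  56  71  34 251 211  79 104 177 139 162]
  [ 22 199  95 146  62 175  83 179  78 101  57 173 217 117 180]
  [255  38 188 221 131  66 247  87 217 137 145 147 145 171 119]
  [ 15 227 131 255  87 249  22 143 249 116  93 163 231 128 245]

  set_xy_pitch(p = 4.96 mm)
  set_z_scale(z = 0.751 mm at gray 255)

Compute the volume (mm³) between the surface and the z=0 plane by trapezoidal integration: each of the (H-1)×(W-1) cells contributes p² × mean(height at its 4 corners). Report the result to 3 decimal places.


height_mm = gray/255 × 0.751; cell vol = 4.96² × mean(4 corners)
unit = 4.96² × 0.751 / (4×255) = 0.0181135 mm³ per gray-sum
row 0: Σ corner-gray over 14 cells = 6680  → 120.9984
row 1: Σ corner-gray over 14 cells = 6298  → 114.0790
row 2: Σ corner-gray over 14 cells = 6761  → 122.4656
row 3: Σ corner-gray over 14 cells = 7146  → 129.4393
row 4: Σ corner-gray over 14 cells = 6635  → 120.1833
row 5: Σ corner-gray over 14 cells = 6740  → 122.0852
row 6: Σ corner-gray over 14 cells = 7820  → 141.6478
row 7: Σ corner-gray over 14 cells = 8702  → 157.6239
Σ rows: total corner-gray = 56782  → 1028.5225 mm³

1028.523


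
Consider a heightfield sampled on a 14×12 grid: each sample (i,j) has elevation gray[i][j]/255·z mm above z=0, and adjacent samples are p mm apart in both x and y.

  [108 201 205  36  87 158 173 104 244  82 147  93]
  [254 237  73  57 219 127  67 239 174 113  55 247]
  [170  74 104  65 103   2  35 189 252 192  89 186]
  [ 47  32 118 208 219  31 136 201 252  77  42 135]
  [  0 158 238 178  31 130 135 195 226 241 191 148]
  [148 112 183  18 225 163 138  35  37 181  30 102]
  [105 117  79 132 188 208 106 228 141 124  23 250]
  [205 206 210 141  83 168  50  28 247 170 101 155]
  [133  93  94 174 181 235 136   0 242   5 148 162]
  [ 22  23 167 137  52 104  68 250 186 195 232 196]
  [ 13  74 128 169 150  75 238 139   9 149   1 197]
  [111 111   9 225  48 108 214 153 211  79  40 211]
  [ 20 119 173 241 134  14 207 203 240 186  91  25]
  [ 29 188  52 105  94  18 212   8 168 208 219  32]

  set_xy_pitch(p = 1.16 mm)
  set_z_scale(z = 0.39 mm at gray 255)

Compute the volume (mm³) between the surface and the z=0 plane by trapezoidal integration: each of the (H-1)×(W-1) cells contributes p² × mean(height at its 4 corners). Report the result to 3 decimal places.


39.262

height_mm = gray/255 × 0.39; cell vol = 1.16² × mean(4 corners)
unit = 1.16² × 0.39 / (4×255) = 0.000514494 mm³ per gray-sum
row 0: Σ corner-gray over 11 cells = 6298  → 3.2403
row 1: Σ corner-gray over 11 cells = 5789  → 2.9784
row 2: Σ corner-gray over 11 cells = 5380  → 2.7680
row 3: Σ corner-gray over 11 cells = 6408  → 3.2969
row 4: Σ corner-gray over 11 cells = 6088  → 3.1322
row 5: Σ corner-gray over 11 cells = 5541  → 2.8508
row 6: Σ corner-gray over 11 cells = 6215  → 3.1976
row 7: Σ corner-gray over 11 cells = 6079  → 3.1276
row 8: Σ corner-gray over 11 cells = 5957  → 3.0648
row 9: Σ corner-gray over 11 cells = 5520  → 2.8400
row 10: Σ corner-gray over 11 cells = 5192  → 2.6713
row 11: Σ corner-gray over 11 cells = 5979  → 3.0762
row 12: Σ corner-gray over 11 cells = 5866  → 3.0180
Σ rows: total corner-gray = 76312  → 39.2621 mm³


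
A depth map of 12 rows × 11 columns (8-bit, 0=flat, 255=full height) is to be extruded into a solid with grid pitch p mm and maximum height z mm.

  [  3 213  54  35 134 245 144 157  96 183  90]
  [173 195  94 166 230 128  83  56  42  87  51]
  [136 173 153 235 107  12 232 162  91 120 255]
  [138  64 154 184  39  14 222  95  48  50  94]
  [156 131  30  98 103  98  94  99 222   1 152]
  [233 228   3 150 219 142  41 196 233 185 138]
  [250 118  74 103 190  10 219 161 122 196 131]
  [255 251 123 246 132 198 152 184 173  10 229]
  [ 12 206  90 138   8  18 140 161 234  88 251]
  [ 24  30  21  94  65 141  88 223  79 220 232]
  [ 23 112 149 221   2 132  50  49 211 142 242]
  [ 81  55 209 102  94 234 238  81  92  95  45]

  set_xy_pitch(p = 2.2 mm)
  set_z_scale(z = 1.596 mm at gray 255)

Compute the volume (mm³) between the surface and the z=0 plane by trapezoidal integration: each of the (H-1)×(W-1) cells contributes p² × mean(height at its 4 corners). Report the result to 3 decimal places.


height_mm = gray/255 × 1.596; cell vol = 2.2² × mean(4 corners)
unit = 2.2² × 1.596 / (4×255) = 0.00757318 mm³ per gray-sum
row 0: Σ corner-gray over 10 cells = 5001  → 37.8735
row 1: Σ corner-gray over 10 cells = 5347  → 40.4938
row 2: Σ corner-gray over 10 cells = 4933  → 37.3585
row 3: Σ corner-gray over 10 cells = 4032  → 30.5350
row 4: Σ corner-gray over 10 cells = 5225  → 39.5698
row 5: Σ corner-gray over 10 cells = 5932  → 44.9241
row 6: Σ corner-gray over 10 cells = 6189  → 46.8704
row 7: Σ corner-gray over 10 cells = 5851  → 44.3107
row 8: Σ corner-gray over 10 cells = 4607  → 34.8896
row 9: Σ corner-gray over 10 cells = 4579  → 34.6776
row 10: Σ corner-gray over 10 cells = 4927  → 37.3130
Σ rows: total corner-gray = 56623  → 428.8160 mm³

428.816


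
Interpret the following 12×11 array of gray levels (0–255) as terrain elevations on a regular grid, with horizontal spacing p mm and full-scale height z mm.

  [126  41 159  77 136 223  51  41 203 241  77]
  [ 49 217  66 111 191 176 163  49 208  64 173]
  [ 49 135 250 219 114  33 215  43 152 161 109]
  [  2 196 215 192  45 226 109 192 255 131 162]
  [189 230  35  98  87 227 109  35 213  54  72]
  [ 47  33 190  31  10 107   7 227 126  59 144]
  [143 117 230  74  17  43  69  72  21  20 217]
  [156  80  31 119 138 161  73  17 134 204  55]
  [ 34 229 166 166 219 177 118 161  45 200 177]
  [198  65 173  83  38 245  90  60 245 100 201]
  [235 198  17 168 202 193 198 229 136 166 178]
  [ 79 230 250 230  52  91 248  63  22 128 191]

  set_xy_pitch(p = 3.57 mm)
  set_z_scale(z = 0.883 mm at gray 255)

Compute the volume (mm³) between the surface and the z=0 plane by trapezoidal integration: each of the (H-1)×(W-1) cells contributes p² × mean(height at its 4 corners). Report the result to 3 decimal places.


634.149

height_mm = gray/255 × 0.883; cell vol = 3.57² × mean(4 corners)
unit = 3.57² × 0.883 / (4×255) = 0.0110331 mm³ per gray-sum
row 0: Σ corner-gray over 10 cells = 5259  → 58.0230
row 1: Σ corner-gray over 10 cells = 5514  → 60.8364
row 2: Σ corner-gray over 10 cells = 6088  → 67.1694
row 3: Σ corner-gray over 10 cells = 5723  → 63.1423
row 4: Σ corner-gray over 10 cells = 4208  → 46.4272
row 5: Σ corner-gray over 10 cells = 3457  → 38.1414
row 6: Σ corner-gray over 10 cells = 3811  → 42.0471
row 7: Σ corner-gray over 10 cells = 5298  → 58.4533
row 8: Σ corner-gray over 10 cells = 5770  → 63.6609
row 9: Σ corner-gray over 10 cells = 6024  → 66.4633
row 10: Σ corner-gray over 10 cells = 6325  → 69.7843
Σ rows: total corner-gray = 57477  → 634.1486 mm³


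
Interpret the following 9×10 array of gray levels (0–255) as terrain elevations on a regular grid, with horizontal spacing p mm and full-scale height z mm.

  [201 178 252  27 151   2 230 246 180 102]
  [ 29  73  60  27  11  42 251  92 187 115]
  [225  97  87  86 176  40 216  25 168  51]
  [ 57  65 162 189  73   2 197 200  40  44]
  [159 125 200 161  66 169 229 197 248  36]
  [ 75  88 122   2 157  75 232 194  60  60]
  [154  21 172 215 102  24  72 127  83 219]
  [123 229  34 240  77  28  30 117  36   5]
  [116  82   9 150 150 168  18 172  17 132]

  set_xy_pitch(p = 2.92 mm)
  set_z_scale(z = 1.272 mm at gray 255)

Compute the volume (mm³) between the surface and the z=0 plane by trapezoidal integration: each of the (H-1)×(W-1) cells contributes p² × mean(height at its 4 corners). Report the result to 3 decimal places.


354.193

height_mm = gray/255 × 1.272; cell vol = 2.92² × mean(4 corners)
unit = 2.92² × 1.272 / (4×255) = 0.0106329 mm³ per gray-sum
row 0: Σ corner-gray over 9 cells = 4465  → 47.4760
row 1: Σ corner-gray over 9 cells = 3696  → 39.2993
row 2: Σ corner-gray over 9 cells = 4023  → 42.7762
row 3: Σ corner-gray over 9 cells = 4942  → 52.5479
row 4: Σ corner-gray over 9 cells = 4980  → 52.9520
row 5: Σ corner-gray over 9 cells = 4000  → 42.5317
row 6: Σ corner-gray over 9 cells = 3715  → 39.5013
row 7: Σ corner-gray over 9 cells = 3490  → 37.1089
Σ rows: total corner-gray = 33311  → 354.1933 mm³


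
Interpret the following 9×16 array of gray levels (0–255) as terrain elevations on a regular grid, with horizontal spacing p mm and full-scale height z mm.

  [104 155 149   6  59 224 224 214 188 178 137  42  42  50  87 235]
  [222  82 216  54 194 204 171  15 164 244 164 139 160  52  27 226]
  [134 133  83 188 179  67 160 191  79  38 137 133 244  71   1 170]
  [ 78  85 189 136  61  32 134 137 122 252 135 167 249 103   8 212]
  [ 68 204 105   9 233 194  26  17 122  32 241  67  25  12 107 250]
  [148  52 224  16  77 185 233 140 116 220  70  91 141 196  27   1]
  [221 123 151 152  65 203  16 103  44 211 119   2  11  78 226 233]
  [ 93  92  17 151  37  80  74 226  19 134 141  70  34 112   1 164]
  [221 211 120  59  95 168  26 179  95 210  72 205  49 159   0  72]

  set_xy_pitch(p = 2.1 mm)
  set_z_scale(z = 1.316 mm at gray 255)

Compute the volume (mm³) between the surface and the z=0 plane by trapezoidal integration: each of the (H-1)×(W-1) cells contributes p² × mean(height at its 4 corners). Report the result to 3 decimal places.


height_mm = gray/255 × 1.316; cell vol = 2.1² × mean(4 corners)
unit = 2.1² × 1.316 / (4×255) = 0.00568976 mm³ per gray-sum
row 0: Σ corner-gray over 15 cells = 8069  → 45.9107
row 1: Σ corner-gray over 15 cells = 7932  → 45.1312
row 2: Σ corner-gray over 15 cells = 7622  → 43.3674
row 3: Σ corner-gray over 15 cells = 7016  → 39.9194
row 4: Σ corner-gray over 15 cells = 6831  → 38.8668
row 5: Σ corner-gray over 15 cells = 7187  → 40.8923
row 6: Σ corner-gray over 15 cells = 6095  → 34.6791
row 7: Σ corner-gray over 15 cells = 6222  → 35.4017
Σ rows: total corner-gray = 56974  → 324.1687 mm³

324.169


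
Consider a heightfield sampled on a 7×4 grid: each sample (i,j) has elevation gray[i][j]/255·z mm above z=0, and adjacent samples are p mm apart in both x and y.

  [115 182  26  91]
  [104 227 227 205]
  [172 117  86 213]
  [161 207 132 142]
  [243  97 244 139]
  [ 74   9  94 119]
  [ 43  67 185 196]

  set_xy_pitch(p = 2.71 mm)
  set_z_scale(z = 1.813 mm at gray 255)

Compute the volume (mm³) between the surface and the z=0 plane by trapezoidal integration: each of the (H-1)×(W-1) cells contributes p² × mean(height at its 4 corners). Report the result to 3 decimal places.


134.049

height_mm = gray/255 × 1.813; cell vol = 2.71² × mean(4 corners)
unit = 2.71² × 1.813 / (4×255) = 0.0130538 mm³ per gray-sum
row 0: Σ corner-gray over 3 cells = 1839  → 24.0059
row 1: Σ corner-gray over 3 cells = 2008  → 26.2120
row 2: Σ corner-gray over 3 cells = 1772  → 23.1313
row 3: Σ corner-gray over 3 cells = 2045  → 26.6950
row 4: Σ corner-gray over 3 cells = 1463  → 19.0977
row 5: Σ corner-gray over 3 cells = 1142  → 14.9074
Σ rows: total corner-gray = 10269  → 134.0492 mm³


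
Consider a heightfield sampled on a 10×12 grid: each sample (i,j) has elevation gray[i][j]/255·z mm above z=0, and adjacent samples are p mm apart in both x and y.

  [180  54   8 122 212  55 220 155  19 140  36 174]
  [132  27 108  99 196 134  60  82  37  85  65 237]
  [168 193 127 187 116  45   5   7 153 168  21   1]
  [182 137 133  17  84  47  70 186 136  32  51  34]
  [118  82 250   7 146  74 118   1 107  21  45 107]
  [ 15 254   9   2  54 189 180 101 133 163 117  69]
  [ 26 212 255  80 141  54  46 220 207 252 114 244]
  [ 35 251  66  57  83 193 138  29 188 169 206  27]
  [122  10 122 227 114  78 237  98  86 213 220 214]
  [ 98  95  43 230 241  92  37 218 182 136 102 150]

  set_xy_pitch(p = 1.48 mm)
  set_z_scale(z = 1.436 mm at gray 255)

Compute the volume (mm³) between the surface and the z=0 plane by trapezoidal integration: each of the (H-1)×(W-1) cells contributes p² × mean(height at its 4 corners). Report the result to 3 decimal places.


height_mm = gray/255 × 1.436; cell vol = 1.48² × mean(4 corners)
unit = 1.48² × 1.436 / (4×255) = 0.00308374 mm³ per gray-sum
row 0: Σ corner-gray over 11 cells = 4551  → 14.0341
row 1: Σ corner-gray over 11 cells = 4368  → 13.4698
row 2: Σ corner-gray over 11 cells = 4215  → 12.9980
row 3: Σ corner-gray over 11 cells = 3929  → 12.1160
row 4: Σ corner-gray over 11 cells = 4415  → 13.6147
row 5: Σ corner-gray over 11 cells = 5920  → 18.2557
row 6: Σ corner-gray over 11 cells = 6254  → 19.2857
row 7: Σ corner-gray over 11 cells = 5968  → 18.4038
row 8: Σ corner-gray over 11 cells = 6146  → 18.9527
Σ rows: total corner-gray = 45766  → 141.1304 mm³

141.130


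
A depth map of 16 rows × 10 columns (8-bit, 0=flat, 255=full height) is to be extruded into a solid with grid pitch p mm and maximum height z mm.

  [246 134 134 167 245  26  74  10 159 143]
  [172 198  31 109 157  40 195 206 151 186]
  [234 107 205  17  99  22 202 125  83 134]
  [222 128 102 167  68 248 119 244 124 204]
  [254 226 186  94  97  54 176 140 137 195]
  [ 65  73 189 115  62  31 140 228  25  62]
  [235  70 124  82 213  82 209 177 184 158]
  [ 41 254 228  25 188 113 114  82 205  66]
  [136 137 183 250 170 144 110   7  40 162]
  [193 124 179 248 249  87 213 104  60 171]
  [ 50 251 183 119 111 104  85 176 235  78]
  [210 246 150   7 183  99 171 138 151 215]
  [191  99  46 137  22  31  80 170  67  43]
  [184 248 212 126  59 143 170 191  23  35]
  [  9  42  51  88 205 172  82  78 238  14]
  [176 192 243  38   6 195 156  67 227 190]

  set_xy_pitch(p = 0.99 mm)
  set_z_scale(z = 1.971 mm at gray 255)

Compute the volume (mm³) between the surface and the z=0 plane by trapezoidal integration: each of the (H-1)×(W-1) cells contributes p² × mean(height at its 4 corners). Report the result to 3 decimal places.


height_mm = gray/255 × 1.971; cell vol = 0.99² × mean(4 corners)
unit = 0.99² × 1.971 / (4×255) = 0.0018939 mm³ per gray-sum
row 0: Σ corner-gray over 9 cells = 4819  → 9.1267
row 1: Σ corner-gray over 9 cells = 4620  → 8.7498
row 2: Σ corner-gray over 9 cells = 4914  → 9.3066
row 3: Σ corner-gray over 9 cells = 5495  → 10.4070
row 4: Σ corner-gray over 9 cells = 4522  → 8.5642
row 5: Σ corner-gray over 9 cells = 4528  → 8.5756
row 6: Σ corner-gray over 9 cells = 5200  → 9.8483
row 7: Σ corner-gray over 9 cells = 4905  → 9.2896
row 8: Σ corner-gray over 9 cells = 5272  → 9.9846
row 9: Σ corner-gray over 9 cells = 5548  → 10.5074
row 10: Σ corner-gray over 9 cells = 5371  → 10.1721
row 11: Σ corner-gray over 9 cells = 4253  → 8.0548
row 12: Σ corner-gray over 9 cells = 4101  → 7.7669
row 13: Σ corner-gray over 9 cells = 4498  → 8.5188
row 14: Σ corner-gray over 9 cells = 4549  → 8.6153
Σ rows: total corner-gray = 72595  → 137.4876 mm³

137.488


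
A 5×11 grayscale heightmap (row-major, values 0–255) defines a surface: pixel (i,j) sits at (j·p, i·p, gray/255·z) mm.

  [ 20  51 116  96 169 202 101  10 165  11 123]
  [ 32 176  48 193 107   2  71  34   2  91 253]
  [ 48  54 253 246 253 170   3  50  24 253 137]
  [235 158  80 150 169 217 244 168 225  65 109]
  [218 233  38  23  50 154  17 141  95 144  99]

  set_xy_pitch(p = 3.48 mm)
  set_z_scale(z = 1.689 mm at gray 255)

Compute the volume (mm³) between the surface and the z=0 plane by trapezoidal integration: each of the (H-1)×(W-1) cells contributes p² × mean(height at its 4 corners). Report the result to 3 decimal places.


height_mm = gray/255 × 1.689; cell vol = 3.48² × mean(4 corners)
unit = 3.48² × 1.689 / (4×255) = 0.0200534 mm³ per gray-sum
row 0: Σ corner-gray over 10 cells = 3718  → 74.5585
row 1: Σ corner-gray over 10 cells = 4530  → 90.8419
row 2: Σ corner-gray over 10 cells = 6093  → 122.1854
row 3: Σ corner-gray over 10 cells = 5403  → 108.3485
Σ rows: total corner-gray = 19744  → 395.9343 mm³

395.934


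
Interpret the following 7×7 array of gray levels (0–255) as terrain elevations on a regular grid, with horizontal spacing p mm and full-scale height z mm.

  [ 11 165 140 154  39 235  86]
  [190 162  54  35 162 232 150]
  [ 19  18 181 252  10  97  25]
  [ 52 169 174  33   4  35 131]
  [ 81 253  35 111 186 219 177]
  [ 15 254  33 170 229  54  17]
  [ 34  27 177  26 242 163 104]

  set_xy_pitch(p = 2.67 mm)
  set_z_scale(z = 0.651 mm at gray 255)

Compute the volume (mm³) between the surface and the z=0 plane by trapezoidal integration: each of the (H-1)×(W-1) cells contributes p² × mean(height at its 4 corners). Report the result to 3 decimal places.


height_mm = gray/255 × 0.651; cell vol = 2.67² × mean(4 corners)
unit = 2.67² × 0.651 / (4×255) = 0.00454992 mm³ per gray-sum
row 0: Σ corner-gray over 6 cells = 3193  → 14.5279
row 1: Σ corner-gray over 6 cells = 2790  → 12.6943
row 2: Σ corner-gray over 6 cells = 2173  → 9.8870
row 3: Σ corner-gray over 6 cells = 2879  → 13.0992
row 4: Σ corner-gray over 6 cells = 3378  → 15.3696
row 5: Σ corner-gray over 6 cells = 2920  → 13.2858
Σ rows: total corner-gray = 17333  → 78.8637 mm³

78.864


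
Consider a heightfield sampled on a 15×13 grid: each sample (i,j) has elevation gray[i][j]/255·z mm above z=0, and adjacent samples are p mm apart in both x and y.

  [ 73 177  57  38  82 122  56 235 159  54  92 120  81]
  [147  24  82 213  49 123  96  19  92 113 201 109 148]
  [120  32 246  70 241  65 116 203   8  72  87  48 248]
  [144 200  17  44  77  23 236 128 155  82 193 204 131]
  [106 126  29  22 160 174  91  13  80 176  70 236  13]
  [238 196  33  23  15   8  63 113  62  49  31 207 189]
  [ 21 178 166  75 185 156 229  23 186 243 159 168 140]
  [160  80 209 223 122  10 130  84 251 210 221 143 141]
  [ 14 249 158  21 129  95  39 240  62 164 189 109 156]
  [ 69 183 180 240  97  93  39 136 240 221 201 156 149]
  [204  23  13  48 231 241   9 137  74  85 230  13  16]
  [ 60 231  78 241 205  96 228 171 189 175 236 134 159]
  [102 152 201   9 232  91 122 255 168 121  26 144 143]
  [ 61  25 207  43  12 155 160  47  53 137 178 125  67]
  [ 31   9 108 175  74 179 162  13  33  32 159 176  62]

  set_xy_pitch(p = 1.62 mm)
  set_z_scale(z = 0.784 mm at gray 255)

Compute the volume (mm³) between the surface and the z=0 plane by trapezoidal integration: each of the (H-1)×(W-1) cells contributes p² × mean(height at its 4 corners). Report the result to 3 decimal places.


168.465

height_mm = gray/255 × 0.784; cell vol = 1.62² × mean(4 corners)
unit = 1.62² × 0.784 / (4×255) = 0.00201719 mm³ per gray-sum
row 0: Σ corner-gray over 12 cells = 5075  → 10.2372
row 1: Σ corner-gray over 12 cells = 5281  → 10.6528
row 2: Σ corner-gray over 12 cells = 5737  → 11.5726
row 3: Σ corner-gray over 12 cells = 5466  → 11.0259
row 4: Σ corner-gray over 12 cells = 4500  → 9.0773
row 5: Σ corner-gray over 12 cells = 5724  → 11.5464
row 6: Σ corner-gray over 12 cells = 7364  → 14.8546
row 7: Σ corner-gray over 12 cells = 6747  → 13.6100
row 8: Σ corner-gray over 12 cells = 6870  → 13.8581
row 9: Σ corner-gray over 12 cells = 6218  → 12.5429
row 10: Σ corner-gray over 12 cells = 6615  → 13.3437
row 11: Σ corner-gray over 12 cells = 7474  → 15.0764
row 12: Σ corner-gray over 12 cells = 5699  → 11.4959
row 13: Σ corner-gray over 12 cells = 4745  → 9.5715
Σ rows: total corner-gray = 83515  → 168.4653 mm³


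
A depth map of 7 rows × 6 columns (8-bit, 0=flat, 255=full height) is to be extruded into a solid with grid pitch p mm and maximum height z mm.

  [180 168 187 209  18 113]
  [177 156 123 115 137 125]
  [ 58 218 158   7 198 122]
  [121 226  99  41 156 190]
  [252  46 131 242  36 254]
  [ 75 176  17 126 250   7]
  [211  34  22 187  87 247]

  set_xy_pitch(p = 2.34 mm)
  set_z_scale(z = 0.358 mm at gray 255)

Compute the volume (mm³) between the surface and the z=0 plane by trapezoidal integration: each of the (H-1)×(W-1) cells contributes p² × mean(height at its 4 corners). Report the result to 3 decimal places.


30.690

height_mm = gray/255 × 0.358; cell vol = 2.34² × mean(4 corners)
unit = 2.34² × 0.358 / (4×255) = 0.00192183 mm³ per gray-sum
row 0: Σ corner-gray over 5 cells = 2821  → 5.4215
row 1: Σ corner-gray over 5 cells = 2706  → 5.2005
row 2: Σ corner-gray over 5 cells = 2697  → 5.1832
row 3: Σ corner-gray over 5 cells = 2771  → 5.3254
row 4: Σ corner-gray over 5 cells = 2636  → 5.0659
row 5: Σ corner-gray over 5 cells = 2338  → 4.4932
Σ rows: total corner-gray = 15969  → 30.6897 mm³


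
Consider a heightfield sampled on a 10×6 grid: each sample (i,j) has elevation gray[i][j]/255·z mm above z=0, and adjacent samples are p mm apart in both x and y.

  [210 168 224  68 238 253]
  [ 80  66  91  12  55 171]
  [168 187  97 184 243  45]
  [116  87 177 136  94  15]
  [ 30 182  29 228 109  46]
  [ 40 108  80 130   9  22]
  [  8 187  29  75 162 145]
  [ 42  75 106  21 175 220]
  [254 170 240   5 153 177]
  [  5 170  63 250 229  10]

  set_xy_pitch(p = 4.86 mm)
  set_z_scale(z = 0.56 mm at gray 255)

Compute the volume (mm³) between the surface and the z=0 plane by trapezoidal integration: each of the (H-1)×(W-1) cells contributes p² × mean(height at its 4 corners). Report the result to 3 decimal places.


275.744

height_mm = gray/255 × 0.56; cell vol = 4.86² × mean(4 corners)
unit = 4.86² × 0.56 / (4×255) = 0.0129676 mm³ per gray-sum
row 0: Σ corner-gray over 5 cells = 2558  → 33.1712
row 1: Σ corner-gray over 5 cells = 2334  → 30.2664
row 2: Σ corner-gray over 5 cells = 2754  → 35.7128
row 3: Σ corner-gray over 5 cells = 2291  → 29.7088
row 4: Σ corner-gray over 5 cells = 1888  → 24.4829
row 5: Σ corner-gray over 5 cells = 1775  → 23.0175
row 6: Σ corner-gray over 5 cells = 2075  → 26.9078
row 7: Σ corner-gray over 5 cells = 2583  → 33.4954
row 8: Σ corner-gray over 5 cells = 3006  → 38.9807
Σ rows: total corner-gray = 21264  → 275.7435 mm³


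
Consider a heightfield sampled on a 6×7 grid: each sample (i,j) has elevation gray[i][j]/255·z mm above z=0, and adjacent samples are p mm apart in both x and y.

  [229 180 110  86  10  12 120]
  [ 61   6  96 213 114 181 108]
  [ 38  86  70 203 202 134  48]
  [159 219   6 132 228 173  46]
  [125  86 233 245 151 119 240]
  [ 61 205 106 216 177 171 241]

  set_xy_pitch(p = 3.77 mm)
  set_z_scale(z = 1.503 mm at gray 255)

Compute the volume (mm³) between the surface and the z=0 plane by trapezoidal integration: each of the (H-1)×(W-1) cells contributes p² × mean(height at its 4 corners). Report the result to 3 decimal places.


344.200

height_mm = gray/255 × 1.503; cell vol = 3.77² × mean(4 corners)
unit = 3.77² × 1.503 / (4×255) = 0.0209431 mm³ per gray-sum
row 0: Σ corner-gray over 6 cells = 2534  → 53.0699
row 1: Σ corner-gray over 6 cells = 2865  → 60.0021
row 2: Σ corner-gray over 6 cells = 3197  → 66.9552
row 3: Σ corner-gray over 6 cells = 3754  → 78.6205
row 4: Σ corner-gray over 6 cells = 4085  → 85.5527
Σ rows: total corner-gray = 16435  → 344.2003 mm³


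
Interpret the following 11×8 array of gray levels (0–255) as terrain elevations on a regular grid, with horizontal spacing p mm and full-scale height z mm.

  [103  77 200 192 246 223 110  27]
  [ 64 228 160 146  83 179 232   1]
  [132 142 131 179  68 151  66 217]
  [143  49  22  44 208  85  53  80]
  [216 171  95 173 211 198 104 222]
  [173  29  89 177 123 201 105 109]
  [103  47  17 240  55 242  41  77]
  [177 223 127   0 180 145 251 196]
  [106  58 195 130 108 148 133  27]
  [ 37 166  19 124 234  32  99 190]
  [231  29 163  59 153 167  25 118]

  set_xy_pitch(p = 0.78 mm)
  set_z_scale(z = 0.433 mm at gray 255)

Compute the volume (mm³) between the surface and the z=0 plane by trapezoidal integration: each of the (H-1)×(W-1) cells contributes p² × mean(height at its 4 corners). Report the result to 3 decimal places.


9.290

height_mm = gray/255 × 0.433; cell vol = 0.78² × mean(4 corners)
unit = 0.78² × 0.433 / (4×255) = 0.000258272 mm³ per gray-sum
row 0: Σ corner-gray over 7 cells = 4347  → 1.1227
row 1: Σ corner-gray over 7 cells = 3944  → 1.0186
row 2: Σ corner-gray over 7 cells = 2968  → 0.7666
row 3: Σ corner-gray over 7 cells = 3487  → 0.9006
row 4: Σ corner-gray over 7 cells = 4072  → 1.0517
row 5: Σ corner-gray over 7 cells = 3194  → 0.8249
row 6: Σ corner-gray over 7 cells = 3689  → 0.9528
row 7: Σ corner-gray over 7 cells = 3902  → 1.0078
row 8: Σ corner-gray over 7 cells = 3252  → 0.8399
row 9: Σ corner-gray over 7 cells = 3116  → 0.8048
Σ rows: total corner-gray = 35971  → 9.2903 mm³


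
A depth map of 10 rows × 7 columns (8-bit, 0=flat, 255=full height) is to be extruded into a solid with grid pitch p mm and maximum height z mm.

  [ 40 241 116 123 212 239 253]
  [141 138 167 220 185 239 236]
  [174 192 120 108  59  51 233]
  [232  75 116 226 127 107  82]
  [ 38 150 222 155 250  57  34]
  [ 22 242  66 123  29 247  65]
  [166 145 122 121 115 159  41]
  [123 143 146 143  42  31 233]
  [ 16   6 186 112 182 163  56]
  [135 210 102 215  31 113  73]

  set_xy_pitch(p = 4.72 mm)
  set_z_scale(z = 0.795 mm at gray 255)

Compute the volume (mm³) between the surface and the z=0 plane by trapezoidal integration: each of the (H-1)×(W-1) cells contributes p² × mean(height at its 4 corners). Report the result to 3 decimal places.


height_mm = gray/255 × 0.795; cell vol = 4.72² × mean(4 corners)
unit = 4.72² × 0.795 / (4×255) = 0.017364 mm³ per gray-sum
row 0: Σ corner-gray over 6 cells = 4430  → 76.9227
row 1: Σ corner-gray over 6 cells = 3742  → 64.9763
row 2: Σ corner-gray over 6 cells = 3083  → 53.5334
row 3: Σ corner-gray over 6 cells = 3356  → 58.2737
row 4: Σ corner-gray over 6 cells = 3241  → 56.2769
row 5: Σ corner-gray over 6 cells = 3032  → 52.6478
row 6: Σ corner-gray over 6 cells = 2897  → 50.3036
row 7: Σ corner-gray over 6 cells = 2736  → 47.5080
row 8: Σ corner-gray over 6 cells = 2920  → 50.7030
Σ rows: total corner-gray = 29437  → 511.1455 mm³

511.145


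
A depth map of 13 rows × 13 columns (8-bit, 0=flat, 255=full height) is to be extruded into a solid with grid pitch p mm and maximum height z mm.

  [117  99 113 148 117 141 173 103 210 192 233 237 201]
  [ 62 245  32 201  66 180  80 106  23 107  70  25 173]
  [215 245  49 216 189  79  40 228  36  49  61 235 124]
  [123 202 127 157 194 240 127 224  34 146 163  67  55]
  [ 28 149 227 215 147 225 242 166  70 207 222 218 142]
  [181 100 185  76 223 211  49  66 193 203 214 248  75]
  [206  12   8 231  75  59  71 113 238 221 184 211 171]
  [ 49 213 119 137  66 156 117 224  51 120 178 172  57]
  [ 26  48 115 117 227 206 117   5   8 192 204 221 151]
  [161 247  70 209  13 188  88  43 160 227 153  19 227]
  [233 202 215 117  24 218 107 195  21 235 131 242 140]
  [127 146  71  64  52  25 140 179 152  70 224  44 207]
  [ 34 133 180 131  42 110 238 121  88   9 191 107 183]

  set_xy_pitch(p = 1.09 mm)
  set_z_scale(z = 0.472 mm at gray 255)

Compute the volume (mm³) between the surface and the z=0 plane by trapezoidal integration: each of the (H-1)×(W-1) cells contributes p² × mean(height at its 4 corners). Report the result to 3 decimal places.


43.948

height_mm = gray/255 × 0.472; cell vol = 1.09² × mean(4 corners)
unit = 1.09² × 0.472 / (4×255) = 0.000549787 mm³ per gray-sum
row 0: Σ corner-gray over 12 cells = 6355  → 3.4939
row 1: Σ corner-gray over 12 cells = 5698  → 3.1327
row 2: Σ corner-gray over 12 cells = 6733  → 3.7017
row 3: Σ corner-gray over 12 cells = 7886  → 4.3356
row 4: Σ corner-gray over 12 cells = 8138  → 4.4742
row 5: Σ corner-gray over 12 cells = 7015  → 3.8568
row 6: Σ corner-gray over 12 cells = 6435  → 3.5379
row 7: Σ corner-gray over 12 cells = 6309  → 3.4686
row 8: Σ corner-gray over 12 cells = 6319  → 3.4741
row 9: Σ corner-gray over 12 cells = 7009  → 3.8535
row 10: Σ corner-gray over 12 cells = 6455  → 3.5489
row 11: Σ corner-gray over 12 cells = 5585  → 3.0706
Σ rows: total corner-gray = 79937  → 43.9484 mm³


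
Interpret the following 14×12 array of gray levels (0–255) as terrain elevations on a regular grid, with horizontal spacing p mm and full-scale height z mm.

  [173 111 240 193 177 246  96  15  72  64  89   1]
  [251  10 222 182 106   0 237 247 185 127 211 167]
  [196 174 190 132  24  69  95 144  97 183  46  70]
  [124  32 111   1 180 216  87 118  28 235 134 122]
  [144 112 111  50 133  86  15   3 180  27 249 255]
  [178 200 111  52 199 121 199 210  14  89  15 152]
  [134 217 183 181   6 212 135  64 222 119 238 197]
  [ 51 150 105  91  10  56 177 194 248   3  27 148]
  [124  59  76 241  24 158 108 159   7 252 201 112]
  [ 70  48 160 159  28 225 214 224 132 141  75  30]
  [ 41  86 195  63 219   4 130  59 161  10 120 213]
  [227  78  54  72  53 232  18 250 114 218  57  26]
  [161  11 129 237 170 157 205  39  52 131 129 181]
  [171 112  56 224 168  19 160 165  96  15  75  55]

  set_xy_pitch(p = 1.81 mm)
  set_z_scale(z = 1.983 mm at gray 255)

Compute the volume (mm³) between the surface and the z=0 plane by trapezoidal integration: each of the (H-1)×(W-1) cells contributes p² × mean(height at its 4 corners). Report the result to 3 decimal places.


452.577

height_mm = gray/255 × 1.983; cell vol = 1.81² × mean(4 corners)
unit = 1.81² × 1.983 / (4×255) = 0.00636912 mm³ per gray-sum
row 0: Σ corner-gray over 11 cells = 6252  → 39.8198
row 1: Σ corner-gray over 11 cells = 6046  → 38.5077
row 2: Σ corner-gray over 11 cells = 5104  → 32.5080
row 3: Σ corner-gray over 11 cells = 4861  → 30.9603
row 4: Σ corner-gray over 11 cells = 5081  → 32.3615
row 5: Σ corner-gray over 11 cells = 6235  → 39.7115
row 6: Σ corner-gray over 11 cells = 5806  → 36.9791
row 7: Σ corner-gray over 11 cells = 5127  → 32.6545
row 8: Σ corner-gray over 11 cells = 5718  → 36.4187
row 9: Σ corner-gray over 11 cells = 5260  → 33.5016
row 10: Σ corner-gray over 11 cells = 4893  → 31.1641
row 11: Σ corner-gray over 11 cells = 5407  → 34.4379
row 12: Σ corner-gray over 11 cells = 5268  → 33.5525
Σ rows: total corner-gray = 71058  → 452.5772 mm³
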